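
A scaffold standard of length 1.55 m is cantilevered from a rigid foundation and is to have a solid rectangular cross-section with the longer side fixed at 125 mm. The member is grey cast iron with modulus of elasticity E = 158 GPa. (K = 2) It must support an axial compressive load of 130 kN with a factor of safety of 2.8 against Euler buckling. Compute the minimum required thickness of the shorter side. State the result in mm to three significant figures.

Required P_cr = n·P = 2.8 × 130 = 364.0 kN
L_e = K·L = 2 × 1.55 = 3.100 m
Required I = P_cr·L_e²/(π²E) = 3.640×10^5 × 3.100² / (π² × 1.58×10^11) = 2.243×10^-6 m⁴
I_req = 2.243×10^6 mm⁴
Rectangle, weak axis: I_min = h·b³/12 with h = 125 mm fixed  ⇒  b = (12I/h)^(1/3) = 59.9 mm

b ≈ 59.9 mm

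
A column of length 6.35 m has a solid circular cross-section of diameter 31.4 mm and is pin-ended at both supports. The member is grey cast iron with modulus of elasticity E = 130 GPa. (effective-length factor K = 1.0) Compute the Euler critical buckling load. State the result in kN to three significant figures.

I = πd⁴/64 = π×31.4⁴/64 = 4.772×10^4 mm⁴
I = 4.772×10^4 mm⁴ = 4.772×10^-8 m⁴
Effective length L_e = K·L = 1 × 6.35 = 6.350 m
P_cr = π²EI / L_e² = π² × 130×10⁹ × 4.772×10^-8 / 6.350² = 1.518×10^3 N

P_cr ≈ 1.52 kN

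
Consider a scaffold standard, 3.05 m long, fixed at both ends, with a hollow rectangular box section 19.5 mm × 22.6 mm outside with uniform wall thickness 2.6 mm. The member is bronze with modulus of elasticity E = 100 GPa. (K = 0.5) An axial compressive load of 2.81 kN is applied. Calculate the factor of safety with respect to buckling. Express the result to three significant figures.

Inner dimensions: h_i = 22.6 − 2×2.6 = 17.40 mm, b_i = 19.5 − 2×2.6 = 14.30 mm
Weak-axis I_min = (h_o·b_o³ − h_i·b_i³)/12 with b_o = 19.5, b_i = 14.30 mm (shorter outer/inner sides).
I_min = (22.6×19.5³ − 17.40×14.30³)/12 = 9.725×10^3 mm⁴
I = 9.725×10^3 mm⁴ = 9.725×10^-9 m⁴
Effective length L_e = K·L = 0.5 × 3.05 = 1.525 m
P_cr = π²EI / L_e² = π² × 100×10⁹ × 9.725×10^-9 / 1.525² = 4.127×10^3 N
Factor of safety n = P_cr / P = 4.1270 / 2.81 = 1.47

n ≈ 1.47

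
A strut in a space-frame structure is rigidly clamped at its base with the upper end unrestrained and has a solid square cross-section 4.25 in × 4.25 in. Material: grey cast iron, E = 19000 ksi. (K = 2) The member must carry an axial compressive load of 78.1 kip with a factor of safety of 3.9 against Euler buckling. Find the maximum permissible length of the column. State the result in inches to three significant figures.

I = a⁴/12 = 4.25⁴/12 = 27.19 in⁴
Required critical load P_cr = n·P = 3.9 × 78.1 = 304.6 kip = 3.046×10^5 lb
From P_cr = π²EI/(K·L)²:  L = (1/K)·√(π²EI/P_cr) = (1/2)·√(π²×1.90×10^7×27.19/3.046×10^5)
L = 64.7 in

L_max ≈ 64.7 in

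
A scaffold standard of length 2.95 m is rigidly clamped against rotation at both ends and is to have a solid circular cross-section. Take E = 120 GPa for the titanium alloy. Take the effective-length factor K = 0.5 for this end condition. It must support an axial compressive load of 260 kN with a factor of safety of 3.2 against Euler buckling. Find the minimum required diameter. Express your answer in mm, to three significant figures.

d ≈ 74.7 mm

Required P_cr = n·P = 3.2 × 260 = 832.0 kN
L_e = K·L = 0.5 × 2.95 = 1.475 m
Required I = P_cr·L_e²/(π²E) = 8.320×10^5 × 1.475² / (π² × 1.20×10^11) = 1.528×10^-6 m⁴
I_req = 1.528×10^6 mm⁴
Solid circle: I = πd⁴/64  ⇒  d = (64I/π)^(1/4) = (64×1.528×10^6/π)^(1/4) = 74.7 mm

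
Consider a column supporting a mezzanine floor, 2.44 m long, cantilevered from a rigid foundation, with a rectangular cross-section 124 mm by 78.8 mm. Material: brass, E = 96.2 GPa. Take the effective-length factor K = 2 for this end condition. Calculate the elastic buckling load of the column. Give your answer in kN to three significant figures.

P_cr ≈ 202 kN

Buckling occurs about the weak axis: I_min = h·b³/12 with b = 78.8 mm (the shorter side).
I_min = 124×78.8³/12 = 5.056×10^6 mm⁴
I = 5.056×10^6 mm⁴ = 5.056×10^-6 m⁴
Effective length L_e = K·L = 2 × 2.44 = 4.880 m
P_cr = π²EI / L_e² = π² × 96.2×10⁹ × 5.056×10^-6 / 4.880² = 2.016×10^5 N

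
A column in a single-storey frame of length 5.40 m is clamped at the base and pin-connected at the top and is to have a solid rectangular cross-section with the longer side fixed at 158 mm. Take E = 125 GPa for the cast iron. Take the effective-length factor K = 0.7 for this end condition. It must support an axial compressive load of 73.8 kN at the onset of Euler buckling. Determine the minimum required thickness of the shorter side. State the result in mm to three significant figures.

L_e = K·L = 0.7 × 5.40 = 3.780 m
Required I = P_cr·L_e²/(π²E) = 7.380×10^4 × 3.780² / (π² × 1.25×10^11) = 8.547×10^-7 m⁴
I_req = 8.547×10^5 mm⁴
Rectangle, weak axis: I_min = h·b³/12 with h = 158 mm fixed  ⇒  b = (12I/h)^(1/3) = 40.2 mm

b ≈ 40.2 mm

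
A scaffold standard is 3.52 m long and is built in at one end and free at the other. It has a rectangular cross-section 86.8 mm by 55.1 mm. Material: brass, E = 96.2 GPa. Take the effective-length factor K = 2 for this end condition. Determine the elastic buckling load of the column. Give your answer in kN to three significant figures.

P_cr ≈ 23.2 kN

Buckling occurs about the weak axis: I_min = h·b³/12 with b = 55.1 mm (the shorter side).
I_min = 86.8×55.1³/12 = 1.210×10^6 mm⁴
I = 1.210×10^6 mm⁴ = 1.210×10^-6 m⁴
Effective length L_e = K·L = 2 × 3.52 = 7.040 m
P_cr = π²EI / L_e² = π² × 96.2×10⁹ × 1.210×10^-6 / 7.040² = 2.318×10^4 N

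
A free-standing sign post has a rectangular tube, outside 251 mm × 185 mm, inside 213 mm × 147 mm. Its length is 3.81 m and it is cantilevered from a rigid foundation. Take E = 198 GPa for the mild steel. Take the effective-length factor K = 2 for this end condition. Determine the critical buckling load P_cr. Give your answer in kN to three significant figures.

P_cr ≈ 2560 kN

Weak-axis I_min = (h_o·b_o³ − h_i·b_i³)/12 with b_o = 185, b_i = 147.0 mm (shorter outer/inner sides).
I_min = (251×185³ − 213.0×147.0³)/12 = 7.605×10^7 mm⁴
I = 7.605×10^7 mm⁴ = 7.605×10^-5 m⁴
Effective length L_e = K·L = 2 × 3.81 = 7.620 m
P_cr = π²EI / L_e² = π² × 198×10⁹ × 7.605×10^-5 / 7.620² = 2.560×10^6 N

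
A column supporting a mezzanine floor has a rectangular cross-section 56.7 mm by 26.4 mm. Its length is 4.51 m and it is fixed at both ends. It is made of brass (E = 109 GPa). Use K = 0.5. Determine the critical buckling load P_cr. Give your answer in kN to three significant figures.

Buckling occurs about the weak axis: I_min = h·b³/12 with b = 26.4 mm (the shorter side).
I_min = 56.7×26.4³/12 = 8.694×10^4 mm⁴
I = 8.694×10^4 mm⁴ = 8.694×10^-8 m⁴
Effective length L_e = K·L = 0.5 × 4.51 = 2.255 m
P_cr = π²EI / L_e² = π² × 109×10⁹ × 8.694×10^-8 / 2.255² = 1.839×10^4 N

P_cr ≈ 18.4 kN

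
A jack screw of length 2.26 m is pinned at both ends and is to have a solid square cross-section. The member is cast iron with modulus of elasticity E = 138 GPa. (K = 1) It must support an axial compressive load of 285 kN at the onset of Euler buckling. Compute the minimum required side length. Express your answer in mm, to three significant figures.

a ≈ 59.8 mm

L_e = K·L = 1 × 2.26 = 2.260 m
Required I = P_cr·L_e²/(π²E) = 2.850×10^5 × 2.260² / (π² × 1.38×10^11) = 1.069×10^-6 m⁴
I_req = 1.069×10^6 mm⁴
Solid square: I = a⁴/12  ⇒  a = (12I)^(1/4) = (12×1.069×10^6)^(1/4) = 59.8 mm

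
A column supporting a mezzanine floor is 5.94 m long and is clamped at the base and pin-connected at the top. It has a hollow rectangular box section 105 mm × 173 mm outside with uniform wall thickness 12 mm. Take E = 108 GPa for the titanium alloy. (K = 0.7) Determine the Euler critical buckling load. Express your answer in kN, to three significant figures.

P_cr ≈ 622 kN

Inner dimensions: h_i = 173 − 2×12 = 149.0 mm, b_i = 105 − 2×12 = 81.00 mm
Weak-axis I_min = (h_o·b_o³ − h_i·b_i³)/12 with b_o = 105, b_i = 81.00 mm (shorter outer/inner sides).
I_min = (173×105³ − 149.0×81.00³)/12 = 1.009×10^7 mm⁴
I = 1.009×10^7 mm⁴ = 1.009×10^-5 m⁴
Effective length L_e = K·L = 0.7 × 5.94 = 4.158 m
P_cr = π²EI / L_e² = π² × 108×10⁹ × 1.009×10^-5 / 4.158² = 6.221×10^5 N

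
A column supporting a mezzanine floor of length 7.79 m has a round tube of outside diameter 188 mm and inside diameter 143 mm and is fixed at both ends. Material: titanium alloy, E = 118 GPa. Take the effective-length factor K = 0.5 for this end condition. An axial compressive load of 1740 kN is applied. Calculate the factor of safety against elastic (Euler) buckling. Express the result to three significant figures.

d_o = 188 mm, d_i = 143 mm
I = π(d_o⁴ − d_i⁴)/64 = π(188⁴ − 143.0⁴)/64 = 4.079×10^7 mm⁴
I = 4.079×10^7 mm⁴ = 4.079×10^-5 m⁴
Effective length L_e = K·L = 0.5 × 7.79 = 3.895 m
P_cr = π²EI / L_e² = π² × 118×10⁹ × 4.079×10^-5 / 3.895² = 3.132×10^6 N
Factor of safety n = P_cr / P = 3131.5 / 1740 = 1.80

n ≈ 1.80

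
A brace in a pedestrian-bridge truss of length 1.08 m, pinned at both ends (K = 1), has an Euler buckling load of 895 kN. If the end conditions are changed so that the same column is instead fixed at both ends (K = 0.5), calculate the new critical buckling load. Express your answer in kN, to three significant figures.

P_cr ∝ 1/K², so P_cr,new = P_cr,old × (K_old/K_new)² = 895 × (1/0.5)²
= 895 × 4.000 = 3580 kN

P_cr ≈ 3580 kN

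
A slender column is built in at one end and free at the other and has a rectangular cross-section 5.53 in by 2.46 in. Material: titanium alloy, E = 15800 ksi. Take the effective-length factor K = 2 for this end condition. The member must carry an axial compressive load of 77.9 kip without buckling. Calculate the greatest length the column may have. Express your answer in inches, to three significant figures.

L_max ≈ 58.6 in

Buckling occurs about the weak axis: I_min = h·b³/12 with b = 2.46 in (the shorter side).
I_min = 5.53×2.46³/12 = 6.860 in⁴
At the buckling limit P_cr = P = 7.790×10^4 lb
From P_cr = π²EI/(K·L)²:  L = (1/K)·√(π²EI/P_cr) = (1/2)·√(π²×1.58×10^7×6.860/7.790×10^4)
L = 58.6 in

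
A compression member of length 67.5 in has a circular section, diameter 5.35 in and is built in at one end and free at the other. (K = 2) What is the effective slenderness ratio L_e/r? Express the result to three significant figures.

λ ≈ 101

For a solid circle r = d/4 = 5.35/4 = 1.338 in
L_e = K·L = 2 × 67.5 = 135.0 in
λ = L_e / r_min = 135.00 / 1.338 = 101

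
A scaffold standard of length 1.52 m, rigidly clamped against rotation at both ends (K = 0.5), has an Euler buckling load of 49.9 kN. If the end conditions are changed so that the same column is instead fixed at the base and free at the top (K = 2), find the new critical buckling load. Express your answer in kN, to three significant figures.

P_cr ≈ 3.12 kN

P_cr ∝ 1/K², so P_cr,new = P_cr,old × (K_old/K_new)² = 49.9 × (0.5/2)²
= 49.9 × 0.06250 = 3.12 kN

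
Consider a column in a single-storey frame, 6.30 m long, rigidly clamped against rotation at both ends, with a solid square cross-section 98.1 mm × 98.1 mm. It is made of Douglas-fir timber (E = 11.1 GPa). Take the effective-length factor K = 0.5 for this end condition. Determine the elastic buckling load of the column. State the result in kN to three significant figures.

P_cr ≈ 85.2 kN

I = a⁴/12 = 98.1⁴/12 = 7.718×10^6 mm⁴
I = 7.718×10^6 mm⁴ = 7.718×10^-6 m⁴
Effective length L_e = K·L = 0.5 × 6.30 = 3.150 m
P_cr = π²EI / L_e² = π² × 11.1×10⁹ × 7.718×10^-6 / 3.150² = 8.521×10^4 N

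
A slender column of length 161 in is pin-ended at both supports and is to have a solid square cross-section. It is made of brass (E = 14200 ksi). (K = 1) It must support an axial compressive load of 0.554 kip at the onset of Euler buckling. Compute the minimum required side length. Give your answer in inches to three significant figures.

L_e = K·L = 1 × 161 = 161.0 in
Required I = P_cr·L_e²/(π²E) = 554.0 × 161.0² / (π² × 1.42×10^7) = 0.1025 in⁴
Solid square: I = a⁴/12  ⇒  a = (12I)^(1/4) = (12×0.1025)^(1/4) = 1.05 in

a ≈ 1.05 in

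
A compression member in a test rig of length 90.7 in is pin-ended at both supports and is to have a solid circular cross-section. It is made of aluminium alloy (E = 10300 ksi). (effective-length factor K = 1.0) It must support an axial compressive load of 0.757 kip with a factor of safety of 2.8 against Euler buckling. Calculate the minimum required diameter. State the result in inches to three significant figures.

Required P_cr = n·P = 2.8 × 0.757 = 2.120 kip
L_e = K·L = 1 × 90.7 = 90.70 in
Required I = P_cr·L_e²/(π²E) = 2.120×10^3 × 90.70² / (π² × 1.03×10^7) = 0.1715 in⁴
Solid circle: I = πd⁴/64  ⇒  d = (64I/π)^(1/4) = (64×0.1715/π)^(1/4) = 1.37 in

d ≈ 1.37 in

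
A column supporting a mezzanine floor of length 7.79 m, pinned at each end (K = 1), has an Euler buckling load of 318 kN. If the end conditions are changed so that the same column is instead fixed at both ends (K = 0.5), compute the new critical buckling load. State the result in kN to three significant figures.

P_cr ≈ 1270 kN

P_cr ∝ 1/K², so P_cr,new = P_cr,old × (K_old/K_new)² = 318 × (1/0.5)²
= 318 × 4.000 = 1270 kN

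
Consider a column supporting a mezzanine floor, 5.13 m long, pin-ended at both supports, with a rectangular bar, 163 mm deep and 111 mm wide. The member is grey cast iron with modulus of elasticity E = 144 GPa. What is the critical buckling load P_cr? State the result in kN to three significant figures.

Buckling occurs about the weak axis: I_min = h·b³/12 with b = 111 mm (the shorter side).
I_min = 163×111³/12 = 1.858×10^7 mm⁴
I = 1.858×10^7 mm⁴ = 1.858×10^-5 m⁴
Effective length L_e = K·L = 1 × 5.13 = 5.130 m
P_cr = π²EI / L_e² = π² × 144×10⁹ × 1.858×10^-5 / 5.130² = 1.003×10^6 N

P_cr ≈ 1000 kN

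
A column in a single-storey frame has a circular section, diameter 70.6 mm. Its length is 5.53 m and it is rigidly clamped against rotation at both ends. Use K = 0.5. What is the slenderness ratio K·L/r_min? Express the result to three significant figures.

For a solid circle r = d/4 = 70.6/4 = 17.65 mm
L_e = K·L = 0.5 × 5.53 m = 2.765 m = 2765.0 mm
λ = L_e / r_min = 2765.0 / 17.65 = 157

λ ≈ 157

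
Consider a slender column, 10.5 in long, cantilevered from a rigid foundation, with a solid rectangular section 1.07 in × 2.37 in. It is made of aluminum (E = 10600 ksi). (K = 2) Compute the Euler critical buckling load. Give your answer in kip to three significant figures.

Buckling occurs about the weak axis: I_min = h·b³/12 with b = 1.07 in (the shorter side).
I_min = 2.37×1.07³/12 = 0.2419 in⁴
Effective length L_e = K·L = 2 × 10.5 = 21.00 in
P_cr = π²EI / L_e² = π² × 10600×10³ × 0.2419 / 21.00² = 5.740×10^4 lb

P_cr ≈ 57.4 kip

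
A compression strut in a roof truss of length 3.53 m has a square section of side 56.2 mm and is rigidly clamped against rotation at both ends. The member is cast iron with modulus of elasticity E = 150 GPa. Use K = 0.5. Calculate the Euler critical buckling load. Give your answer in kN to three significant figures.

P_cr ≈ 395 kN

I = a⁴/12 = 56.2⁴/12 = 8.313×10^5 mm⁴
I = 8.313×10^5 mm⁴ = 8.313×10^-7 m⁴
Effective length L_e = K·L = 0.5 × 3.53 = 1.765 m
P_cr = π²EI / L_e² = π² × 150×10⁹ × 8.313×10^-7 / 1.765² = 3.951×10^5 N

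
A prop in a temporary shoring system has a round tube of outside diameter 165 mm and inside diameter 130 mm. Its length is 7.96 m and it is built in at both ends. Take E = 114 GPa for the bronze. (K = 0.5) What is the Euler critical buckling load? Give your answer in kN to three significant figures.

d_o = 165 mm, d_i = 130 mm
I = π(d_o⁴ − d_i⁴)/64 = π(165⁴ − 130.0⁴)/64 = 2.236×10^7 mm⁴
I = 2.236×10^7 mm⁴ = 2.236×10^-5 m⁴
Effective length L_e = K·L = 0.5 × 7.96 = 3.980 m
P_cr = π²EI / L_e² = π² × 114×10⁹ × 2.236×10^-5 / 3.980² = 1.588×10^6 N

P_cr ≈ 1590 kN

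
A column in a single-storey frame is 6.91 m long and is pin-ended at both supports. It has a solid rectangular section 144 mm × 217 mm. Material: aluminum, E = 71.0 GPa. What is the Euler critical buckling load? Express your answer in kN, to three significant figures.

Buckling occurs about the weak axis: I_min = h·b³/12 with b = 144 mm (the shorter side).
I_min = 217×144³/12 = 5.400×10^7 mm⁴
I = 5.400×10^7 mm⁴ = 5.400×10^-5 m⁴
Effective length L_e = K·L = 1 × 6.91 = 6.910 m
P_cr = π²EI / L_e² = π² × 71.0×10⁹ × 5.400×10^-5 / 6.910² = 7.924×10^5 N

P_cr ≈ 792 kN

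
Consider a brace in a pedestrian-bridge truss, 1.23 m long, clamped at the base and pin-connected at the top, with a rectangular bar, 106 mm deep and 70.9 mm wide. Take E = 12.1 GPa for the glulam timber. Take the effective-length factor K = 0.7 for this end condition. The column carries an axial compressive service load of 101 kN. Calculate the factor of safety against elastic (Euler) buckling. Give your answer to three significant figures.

n ≈ 5.02

Buckling occurs about the weak axis: I_min = h·b³/12 with b = 70.9 mm (the shorter side).
I_min = 106×70.9³/12 = 3.148×10^6 mm⁴
I = 3.148×10^6 mm⁴ = 3.148×10^-6 m⁴
Effective length L_e = K·L = 0.7 × 1.23 = 0.8610 m
P_cr = π²EI / L_e² = π² × 12.1×10⁹ × 3.148×10^-6 / 0.8610² = 5.072×10^5 N
Factor of safety n = P_cr / P = 507.16 / 101 = 5.02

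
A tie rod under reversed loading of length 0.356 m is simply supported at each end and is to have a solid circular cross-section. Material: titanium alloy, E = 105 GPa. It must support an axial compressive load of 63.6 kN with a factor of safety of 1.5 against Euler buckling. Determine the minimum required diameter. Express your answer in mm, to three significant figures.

Required P_cr = n·P = 1.5 × 63.6 = 95.40 kN
L_e = K·L = 1 × 0.356 = 0.3560 m
Required I = P_cr·L_e²/(π²E) = 9.540×10^4 × 0.3560² / (π² × 1.05×10^11) = 1.167×10^-8 m⁴
I_req = 1.167×10^4 mm⁴
Solid circle: I = πd⁴/64  ⇒  d = (64I/π)^(1/4) = (64×1.167×10^4/π)^(1/4) = 22.1 mm

d ≈ 22.1 mm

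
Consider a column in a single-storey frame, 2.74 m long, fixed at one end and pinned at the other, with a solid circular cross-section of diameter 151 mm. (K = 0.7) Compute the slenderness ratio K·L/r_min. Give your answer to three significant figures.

For a solid circle r = d/4 = 151/4 = 37.75 mm
L_e = K·L = 0.7 × 2.74 m = 1.918 m = 1918.0 mm
λ = L_e / r_min = 1918.0 / 37.75 = 50.8

λ ≈ 50.8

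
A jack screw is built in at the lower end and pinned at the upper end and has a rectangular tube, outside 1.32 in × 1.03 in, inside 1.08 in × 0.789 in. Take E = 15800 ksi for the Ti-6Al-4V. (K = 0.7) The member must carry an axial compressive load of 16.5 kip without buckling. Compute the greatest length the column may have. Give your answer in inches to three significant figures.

Weak-axis I_min = (h_o·b_o³ − h_i·b_i³)/12 with b_o = 1.03, b_i = 0.7890 in (shorter outer/inner sides).
I_min = (1.32×1.03³ − 1.080×0.7890³)/12 = 7.599×10^-2 in⁴
At the buckling limit P_cr = P = 1.650×10^4 lb
From P_cr = π²EI/(K·L)²:  L = (1/K)·√(π²EI/P_cr) = (1/0.7)·√(π²×1.58×10^7×7.599×10^-2/1.650×10^4)
L = 38.3 in

L_max ≈ 38.3 in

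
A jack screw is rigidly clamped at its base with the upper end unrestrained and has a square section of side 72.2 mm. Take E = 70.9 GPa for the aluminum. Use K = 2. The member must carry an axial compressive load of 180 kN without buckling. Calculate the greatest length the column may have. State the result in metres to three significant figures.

I = a⁴/12 = 72.2⁴/12 = 2.264×10^6 mm⁴
I = 2.264×10^-6 m⁴
At the buckling limit P_cr = P = 1.800×10^5 N
From P_cr = π²EI/(K·L)²:  L = (1/K)·√(π²EI/P_cr) = (1/2)·√(π²×7.09×10^10×2.264×10^-6/1.800×10^5)
L = 1.48 m

L_max ≈ 1.48 m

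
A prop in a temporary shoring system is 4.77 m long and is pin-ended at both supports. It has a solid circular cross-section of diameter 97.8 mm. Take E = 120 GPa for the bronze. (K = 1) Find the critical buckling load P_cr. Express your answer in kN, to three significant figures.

P_cr ≈ 234 kN

I = πd⁴/64 = π×97.8⁴/64 = 4.491×10^6 mm⁴
I = 4.491×10^6 mm⁴ = 4.491×10^-6 m⁴
Effective length L_e = K·L = 1 × 4.77 = 4.770 m
P_cr = π²EI / L_e² = π² × 120×10⁹ × 4.491×10^-6 / 4.770² = 2.338×10^5 N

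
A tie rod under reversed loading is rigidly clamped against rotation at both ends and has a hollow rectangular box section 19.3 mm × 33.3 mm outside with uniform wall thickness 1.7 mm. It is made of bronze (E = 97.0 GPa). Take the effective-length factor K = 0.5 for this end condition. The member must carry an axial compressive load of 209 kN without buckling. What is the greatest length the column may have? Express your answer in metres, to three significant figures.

L_max ≈ 0.427 m

Inner dimensions: h_i = 33.3 − 2×1.7 = 29.90 mm, b_i = 19.3 − 2×1.7 = 15.90 mm
Weak-axis I_min = (h_o·b_o³ − h_i·b_i³)/12 with b_o = 19.3, b_i = 15.90 mm (shorter outer/inner sides).
I_min = (33.3×19.3³ − 29.90×15.90³)/12 = 9.934×10^3 mm⁴
I = 9.934×10^-9 m⁴
At the buckling limit P_cr = P = 2.090×10^5 N
From P_cr = π²EI/(K·L)²:  L = (1/K)·√(π²EI/P_cr) = (1/0.5)·√(π²×9.70×10^10×9.934×10^-9/2.090×10^5)
L = 0.427 m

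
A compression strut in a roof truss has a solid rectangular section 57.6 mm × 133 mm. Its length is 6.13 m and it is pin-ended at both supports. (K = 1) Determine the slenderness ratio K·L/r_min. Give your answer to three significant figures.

For a rectangle r_min = b/√12 = 57.6/√12 = 16.63 mm
L_e = K·L = 1 × 6.13 m = 6.130 m = 6130.0 mm
λ = L_e / r_min = 6130.0 / 16.63 = 369

λ ≈ 369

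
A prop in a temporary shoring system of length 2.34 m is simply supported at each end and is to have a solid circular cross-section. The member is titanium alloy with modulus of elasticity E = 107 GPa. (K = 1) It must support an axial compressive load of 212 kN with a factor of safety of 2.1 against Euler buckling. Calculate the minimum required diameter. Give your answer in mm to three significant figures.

Required P_cr = n·P = 2.1 × 212 = 445.2 kN
L_e = K·L = 1 × 2.34 = 2.340 m
Required I = P_cr·L_e²/(π²E) = 4.452×10^5 × 2.340² / (π² × 1.07×10^11) = 2.308×10^-6 m⁴
I_req = 2.308×10^6 mm⁴
Solid circle: I = πd⁴/64  ⇒  d = (64I/π)^(1/4) = (64×2.308×10^6/π)^(1/4) = 82.8 mm

d ≈ 82.8 mm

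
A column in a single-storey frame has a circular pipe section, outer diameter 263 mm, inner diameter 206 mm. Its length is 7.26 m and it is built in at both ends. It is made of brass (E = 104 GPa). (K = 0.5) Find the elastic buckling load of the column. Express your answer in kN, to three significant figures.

d_o = 263 mm, d_i = 206 mm
I = π(d_o⁴ − d_i⁴)/64 = π(263⁴ − 206.0⁴)/64 = 1.465×10^8 mm⁴
I = 1.465×10^8 mm⁴ = 1.465×10^-4 m⁴
Effective length L_e = K·L = 0.5 × 7.26 = 3.630 m
P_cr = π²EI / L_e² = π² × 104×10⁹ × 1.465×10^-4 / 3.630² = 1.141×10^7 N

P_cr ≈ 11400 kN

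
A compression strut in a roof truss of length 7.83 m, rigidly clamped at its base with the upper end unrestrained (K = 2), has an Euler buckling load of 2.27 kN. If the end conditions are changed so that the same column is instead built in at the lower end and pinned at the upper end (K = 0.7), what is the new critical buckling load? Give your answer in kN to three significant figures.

P_cr ∝ 1/K², so P_cr,new = P_cr,old × (K_old/K_new)² = 2.27 × (2/0.7)²
= 2.27 × 8.163 = 18.5 kN

P_cr ≈ 18.5 kN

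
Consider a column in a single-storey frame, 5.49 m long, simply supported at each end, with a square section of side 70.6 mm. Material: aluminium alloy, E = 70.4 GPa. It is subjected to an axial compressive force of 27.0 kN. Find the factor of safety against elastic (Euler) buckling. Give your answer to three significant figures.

n ≈ 1.77

I = a⁴/12 = 70.6⁴/12 = 2.070×10^6 mm⁴
I = 2.070×10^6 mm⁴ = 2.070×10^-6 m⁴
Effective length L_e = K·L = 1 × 5.49 = 5.490 m
P_cr = π²EI / L_e² = π² × 70.4×10⁹ × 2.070×10^-6 / 5.490² = 4.773×10^4 N
Factor of safety n = P_cr / P = 47.727 / 27.0 = 1.77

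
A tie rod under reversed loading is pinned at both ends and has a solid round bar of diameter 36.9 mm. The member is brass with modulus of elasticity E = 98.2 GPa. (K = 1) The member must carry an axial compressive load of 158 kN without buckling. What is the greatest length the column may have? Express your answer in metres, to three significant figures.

I = πd⁴/64 = π×36.9⁴/64 = 9.101×10^4 mm⁴
I = 9.101×10^-8 m⁴
At the buckling limit P_cr = P = 1.580×10^5 N
From P_cr = π²EI/(K·L)²:  L = (1/K)·√(π²EI/P_cr) = (1/1)·√(π²×9.82×10^10×9.101×10^-8/1.580×10^5)
L = 0.747 m

L_max ≈ 0.747 m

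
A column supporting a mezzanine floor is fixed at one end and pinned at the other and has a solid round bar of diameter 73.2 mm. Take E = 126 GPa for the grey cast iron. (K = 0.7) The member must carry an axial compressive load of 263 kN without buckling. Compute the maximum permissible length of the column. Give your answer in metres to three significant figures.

L_max ≈ 3.69 m

I = πd⁴/64 = π×73.2⁴/64 = 1.409×10^6 mm⁴
I = 1.409×10^-6 m⁴
At the buckling limit P_cr = P = 2.630×10^5 N
From P_cr = π²EI/(K·L)²:  L = (1/K)·√(π²EI/P_cr) = (1/0.7)·√(π²×1.26×10^11×1.409×10^-6/2.630×10^5)
L = 3.69 m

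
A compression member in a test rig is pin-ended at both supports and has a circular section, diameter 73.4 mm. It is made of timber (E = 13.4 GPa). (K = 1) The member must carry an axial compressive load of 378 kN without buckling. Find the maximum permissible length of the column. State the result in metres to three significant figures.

I = πd⁴/64 = π×73.4⁴/64 = 1.425×10^6 mm⁴
I = 1.425×10^-6 m⁴
At the buckling limit P_cr = P = 3.780×10^5 N
From P_cr = π²EI/(K·L)²:  L = (1/K)·√(π²EI/P_cr) = (1/1)·√(π²×1.34×10^10×1.425×10^-6/3.780×10^5)
L = 0.706 m

L_max ≈ 0.706 m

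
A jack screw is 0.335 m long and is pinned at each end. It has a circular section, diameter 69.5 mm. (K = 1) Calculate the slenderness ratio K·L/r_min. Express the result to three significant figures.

λ ≈ 19.3

For a solid circle r = d/4 = 69.5/4 = 17.38 mm
L_e = K·L = 1 × 0.335 m = 0.3350 m = 335.00 mm
λ = L_e / r_min = 335.00 / 17.38 = 19.3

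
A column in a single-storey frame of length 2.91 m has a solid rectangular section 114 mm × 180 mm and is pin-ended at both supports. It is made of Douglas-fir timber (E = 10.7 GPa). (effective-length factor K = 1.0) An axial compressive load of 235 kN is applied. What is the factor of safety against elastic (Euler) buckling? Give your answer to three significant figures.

n ≈ 1.18

Buckling occurs about the weak axis: I_min = h·b³/12 with b = 114 mm (the shorter side).
I_min = 180×114³/12 = 2.222×10^7 mm⁴
I = 2.222×10^7 mm⁴ = 2.222×10^-5 m⁴
Effective length L_e = K·L = 1 × 2.91 = 2.910 m
P_cr = π²EI / L_e² = π² × 10.7×10⁹ × 2.222×10^-5 / 2.910² = 2.771×10^5 N
Factor of safety n = P_cr / P = 277.14 / 235 = 1.18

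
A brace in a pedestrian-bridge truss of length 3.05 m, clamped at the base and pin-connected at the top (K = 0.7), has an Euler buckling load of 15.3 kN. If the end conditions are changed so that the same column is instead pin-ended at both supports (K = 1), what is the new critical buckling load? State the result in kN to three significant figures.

P_cr ∝ 1/K², so P_cr,new = P_cr,old × (K_old/K_new)² = 15.3 × (0.7/1)²
= 15.3 × 0.4900 = 7.50 kN

P_cr ≈ 7.50 kN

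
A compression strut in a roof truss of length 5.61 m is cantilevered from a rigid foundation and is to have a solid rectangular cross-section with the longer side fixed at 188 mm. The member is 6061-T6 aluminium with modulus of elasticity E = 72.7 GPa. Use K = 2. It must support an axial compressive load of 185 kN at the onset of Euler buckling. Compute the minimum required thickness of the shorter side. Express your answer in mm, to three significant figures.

b ≈ 127 mm

L_e = K·L = 2 × 5.61 = 11.22 m
Required I = P_cr·L_e²/(π²E) = 1.850×10^5 × 11.22² / (π² × 7.27×10^10) = 3.246×10^-5 m⁴
I_req = 3.246×10^7 mm⁴
Rectangle, weak axis: I_min = h·b³/12 with h = 188 mm fixed  ⇒  b = (12I/h)^(1/3) = 127 mm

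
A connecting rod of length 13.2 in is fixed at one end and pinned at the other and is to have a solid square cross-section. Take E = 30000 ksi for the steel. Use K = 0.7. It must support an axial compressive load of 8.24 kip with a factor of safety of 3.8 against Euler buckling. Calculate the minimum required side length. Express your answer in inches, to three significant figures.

a ≈ 0.574 in

Required P_cr = n·P = 3.8 × 8.24 = 31.31 kip
L_e = K·L = 0.7 × 13.2 = 9.240 in
Required I = P_cr·L_e²/(π²E) = 3.131×10^4 × 9.240² / (π² × 3.00×10^7) = 9.029×10^-3 in⁴
Solid square: I = a⁴/12  ⇒  a = (12I)^(1/4) = (12×9.029×10^-3)^(1/4) = 0.574 in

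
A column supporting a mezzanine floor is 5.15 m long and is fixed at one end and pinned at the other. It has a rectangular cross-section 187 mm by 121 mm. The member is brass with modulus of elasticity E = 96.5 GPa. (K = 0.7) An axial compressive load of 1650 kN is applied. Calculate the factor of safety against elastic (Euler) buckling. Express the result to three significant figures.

n ≈ 1.23

Buckling occurs about the weak axis: I_min = h·b³/12 with b = 121 mm (the shorter side).
I_min = 187×121³/12 = 2.761×10^7 mm⁴
I = 2.761×10^7 mm⁴ = 2.761×10^-5 m⁴
Effective length L_e = K·L = 0.7 × 5.15 = 3.605 m
P_cr = π²EI / L_e² = π² × 96.5×10⁹ × 2.761×10^-5 / 3.605² = 2.023×10^6 N
Factor of safety n = P_cr / P = 2023.2 / 1650 = 1.23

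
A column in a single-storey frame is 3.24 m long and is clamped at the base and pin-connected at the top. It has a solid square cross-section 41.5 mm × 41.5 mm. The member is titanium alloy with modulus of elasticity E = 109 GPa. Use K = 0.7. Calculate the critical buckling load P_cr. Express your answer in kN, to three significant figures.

I = a⁴/12 = 41.5⁴/12 = 2.472×10^5 mm⁴
I = 2.472×10^5 mm⁴ = 2.472×10^-7 m⁴
Effective length L_e = K·L = 0.7 × 3.24 = 2.268 m
P_cr = π²EI / L_e² = π² × 109×10⁹ × 2.472×10^-7 / 2.268² = 5.170×10^4 N

P_cr ≈ 51.7 kN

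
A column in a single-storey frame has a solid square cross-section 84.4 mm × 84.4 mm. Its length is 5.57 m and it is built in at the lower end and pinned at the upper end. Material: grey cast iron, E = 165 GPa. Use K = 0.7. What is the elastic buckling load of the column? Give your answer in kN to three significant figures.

P_cr ≈ 453 kN

I = a⁴/12 = 84.4⁴/12 = 4.229×10^6 mm⁴
I = 4.229×10^6 mm⁴ = 4.229×10^-6 m⁴
Effective length L_e = K·L = 0.7 × 5.57 = 3.899 m
P_cr = π²EI / L_e² = π² × 165×10⁹ × 4.229×10^-6 / 3.899² = 4.530×10^5 N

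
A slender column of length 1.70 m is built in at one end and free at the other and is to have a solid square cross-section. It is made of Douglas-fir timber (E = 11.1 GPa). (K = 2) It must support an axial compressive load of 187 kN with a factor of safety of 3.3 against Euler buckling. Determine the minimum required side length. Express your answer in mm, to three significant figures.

Required P_cr = n·P = 3.3 × 187 = 617.1 kN
L_e = K·L = 2 × 1.70 = 3.400 m
Required I = P_cr·L_e²/(π²E) = 6.171×10^5 × 3.400² / (π² × 1.11×10^10) = 6.512×10^-5 m⁴
I_req = 6.512×10^7 mm⁴
Solid square: I = a⁴/12  ⇒  a = (12I)^(1/4) = (12×6.512×10^7)^(1/4) = 167 mm

a ≈ 167 mm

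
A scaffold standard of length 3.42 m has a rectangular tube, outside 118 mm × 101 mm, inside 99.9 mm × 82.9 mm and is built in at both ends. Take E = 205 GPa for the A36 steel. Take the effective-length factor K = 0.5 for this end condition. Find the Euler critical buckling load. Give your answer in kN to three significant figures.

Weak-axis I_min = (h_o·b_o³ − h_i·b_i³)/12 with b_o = 101, b_i = 82.90 mm (shorter outer/inner sides).
I_min = (118×101³ − 99.90×82.90³)/12 = 5.388×10^6 mm⁴
I = 5.388×10^6 mm⁴ = 5.388×10^-6 m⁴
Effective length L_e = K·L = 0.5 × 3.42 = 1.710 m
P_cr = π²EI / L_e² = π² × 205×10⁹ × 5.388×10^-6 / 1.710² = 3.728×10^6 N

P_cr ≈ 3730 kN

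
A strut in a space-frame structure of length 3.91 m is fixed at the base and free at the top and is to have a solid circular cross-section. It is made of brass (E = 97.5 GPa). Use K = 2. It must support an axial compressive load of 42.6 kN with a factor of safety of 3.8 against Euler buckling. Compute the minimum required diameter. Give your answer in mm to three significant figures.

Required P_cr = n·P = 3.8 × 42.6 = 161.9 kN
L_e = K·L = 2 × 3.91 = 7.820 m
Required I = P_cr·L_e²/(π²E) = 1.619×10^5 × 7.820² / (π² × 9.75×10^10) = 1.029×10^-5 m⁴
I_req = 1.029×10^7 mm⁴
Solid circle: I = πd⁴/64  ⇒  d = (64I/π)^(1/4) = (64×1.029×10^7/π)^(1/4) = 120 mm

d ≈ 120 mm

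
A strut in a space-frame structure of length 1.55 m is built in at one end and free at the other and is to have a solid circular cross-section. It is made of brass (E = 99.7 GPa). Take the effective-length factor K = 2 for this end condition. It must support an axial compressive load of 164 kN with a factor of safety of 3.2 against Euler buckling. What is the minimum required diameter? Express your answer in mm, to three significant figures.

Required P_cr = n·P = 3.2 × 164 = 524.8 kN
L_e = K·L = 2 × 1.55 = 3.100 m
Required I = P_cr·L_e²/(π²E) = 5.248×10^5 × 3.100² / (π² × 9.97×10^10) = 5.125×10^-6 m⁴
I_req = 5.125×10^6 mm⁴
Solid circle: I = πd⁴/64  ⇒  d = (64I/π)^(1/4) = (64×5.125×10^6/π)^(1/4) = 101 mm

d ≈ 101 mm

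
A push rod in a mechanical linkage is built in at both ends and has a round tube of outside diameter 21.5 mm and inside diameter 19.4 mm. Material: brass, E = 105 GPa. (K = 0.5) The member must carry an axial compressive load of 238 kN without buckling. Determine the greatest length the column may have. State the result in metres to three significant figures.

d_o = 21.5 mm, d_i = 19.4 mm
I = π(d_o⁴ − d_i⁴)/64 = π(21.5⁴ − 19.40⁴)/64 = 3.536×10^3 mm⁴
I = 3.536×10^-9 m⁴
At the buckling limit P_cr = P = 2.380×10^5 N
From P_cr = π²EI/(K·L)²:  L = (1/K)·√(π²EI/P_cr) = (1/0.5)·√(π²×1.05×10^11×3.536×10^-9/2.380×10^5)
L = 0.248 m

L_max ≈ 0.248 m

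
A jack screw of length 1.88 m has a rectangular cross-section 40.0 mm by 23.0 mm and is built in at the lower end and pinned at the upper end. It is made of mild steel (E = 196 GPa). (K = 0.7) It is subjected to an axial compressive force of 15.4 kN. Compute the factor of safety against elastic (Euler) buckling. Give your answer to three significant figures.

Buckling occurs about the weak axis: I_min = h·b³/12 with b = 23.0 mm (the shorter side).
I_min = 40.0×23.0³/12 = 4.056×10^4 mm⁴
I = 4.056×10^4 mm⁴ = 4.056×10^-8 m⁴
Effective length L_e = K·L = 0.7 × 1.88 = 1.316 m
P_cr = π²EI / L_e² = π² × 196×10⁹ × 4.056×10^-8 / 1.316² = 4.530×10^4 N
Factor of safety n = P_cr / P = 45.301 / 15.4 = 2.94

n ≈ 2.94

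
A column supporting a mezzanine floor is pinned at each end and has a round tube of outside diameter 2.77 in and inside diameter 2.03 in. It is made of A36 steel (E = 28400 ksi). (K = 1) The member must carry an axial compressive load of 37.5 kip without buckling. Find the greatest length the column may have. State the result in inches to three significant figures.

L_max ≈ 124 in

d_o = 2.77 in, d_i = 2.03 in
I = π(d_o⁴ − d_i⁴)/64 = π(2.77⁴ − 2.030⁴)/64 = 2.056 in⁴
At the buckling limit P_cr = P = 3.750×10^4 lb
From P_cr = π²EI/(K·L)²:  L = (1/K)·√(π²EI/P_cr) = (1/1)·√(π²×2.84×10^7×2.056/3.750×10^4)
L = 124 in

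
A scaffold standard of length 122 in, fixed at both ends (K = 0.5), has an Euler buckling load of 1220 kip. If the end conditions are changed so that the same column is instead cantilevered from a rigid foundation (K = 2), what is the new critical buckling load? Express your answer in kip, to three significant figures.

P_cr ≈ 76.2 kip

P_cr ∝ 1/K², so P_cr,new = P_cr,old × (K_old/K_new)² = 1220 × (0.5/2)²
= 1220 × 0.06250 = 76.2 kip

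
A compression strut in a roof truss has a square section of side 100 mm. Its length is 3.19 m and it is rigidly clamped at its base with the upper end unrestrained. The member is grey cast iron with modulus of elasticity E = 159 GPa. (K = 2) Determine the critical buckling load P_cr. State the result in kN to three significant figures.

I = a⁴/12 = 100⁴/12 = 8.333×10^6 mm⁴
I = 8.333×10^6 mm⁴ = 8.333×10^-6 m⁴
Effective length L_e = K·L = 2 × 3.19 = 6.380 m
P_cr = π²EI / L_e² = π² × 159×10⁹ × 8.333×10^-6 / 6.380² = 3.213×10^5 N

P_cr ≈ 321 kN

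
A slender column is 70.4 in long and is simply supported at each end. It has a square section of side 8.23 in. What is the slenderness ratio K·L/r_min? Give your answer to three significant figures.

I = a⁴/12 = 8.23⁴/12 = 382.3 in⁴
A = 67.73 in²;  r_min = √(I/A) = √(382.3/67.73) = 2.376 in
L_e = K·L = 1 × 70.4 = 70.40 in
λ = L_e / r_min = 70.400 / 2.376 = 29.6

λ ≈ 29.6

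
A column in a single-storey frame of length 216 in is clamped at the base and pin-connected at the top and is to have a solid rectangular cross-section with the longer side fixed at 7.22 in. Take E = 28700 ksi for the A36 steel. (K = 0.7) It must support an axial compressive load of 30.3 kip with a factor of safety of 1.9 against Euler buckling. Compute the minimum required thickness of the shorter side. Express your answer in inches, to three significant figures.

Required P_cr = n·P = 1.9 × 30.3 = 57.57 kip
L_e = K·L = 0.7 × 216 = 151.2 in
Required I = P_cr·L_e²/(π²E) = 5.757×10^4 × 151.2² / (π² × 2.87×10^7) = 4.646 in⁴
Rectangle, weak axis: I_min = h·b³/12 with h = 7.22 in fixed  ⇒  b = (12I/h)^(1/3) = 1.98 in

b ≈ 1.98 in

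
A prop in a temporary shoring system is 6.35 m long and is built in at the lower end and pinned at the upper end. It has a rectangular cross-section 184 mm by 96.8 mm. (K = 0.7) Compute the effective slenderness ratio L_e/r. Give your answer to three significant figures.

For a rectangle r_min = b/√12 = 96.8/√12 = 27.94 mm
L_e = K·L = 0.7 × 6.35 m = 4.445 m = 4445.0 mm
λ = L_e / r_min = 4445.0 / 27.94 = 159

λ ≈ 159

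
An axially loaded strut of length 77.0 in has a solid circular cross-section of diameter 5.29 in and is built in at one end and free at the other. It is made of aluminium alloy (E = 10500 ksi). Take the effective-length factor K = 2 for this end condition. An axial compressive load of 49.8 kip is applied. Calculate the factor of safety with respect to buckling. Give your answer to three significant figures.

I = πd⁴/64 = π×5.29⁴/64 = 38.44 in⁴
Effective length L_e = K·L = 2 × 77.0 = 154.0 in
P_cr = π²EI / L_e² = π² × 10500×10³ × 38.44 / 154.0² = 1.680×10^5 lb
Factor of safety n = P_cr / P = 167.97 / 49.8 = 3.37

n ≈ 3.37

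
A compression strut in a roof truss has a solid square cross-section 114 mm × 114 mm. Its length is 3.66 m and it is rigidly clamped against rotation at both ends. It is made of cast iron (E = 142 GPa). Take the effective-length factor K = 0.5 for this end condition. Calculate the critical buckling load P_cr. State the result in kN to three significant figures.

I = a⁴/12 = 114⁴/12 = 1.407×10^7 mm⁴
I = 1.407×10^7 mm⁴ = 1.407×10^-5 m⁴
Effective length L_e = K·L = 0.5 × 3.66 = 1.830 m
P_cr = π²EI / L_e² = π² × 142×10⁹ × 1.407×10^-5 / 1.830² = 5.890×10^6 N

P_cr ≈ 5890 kN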